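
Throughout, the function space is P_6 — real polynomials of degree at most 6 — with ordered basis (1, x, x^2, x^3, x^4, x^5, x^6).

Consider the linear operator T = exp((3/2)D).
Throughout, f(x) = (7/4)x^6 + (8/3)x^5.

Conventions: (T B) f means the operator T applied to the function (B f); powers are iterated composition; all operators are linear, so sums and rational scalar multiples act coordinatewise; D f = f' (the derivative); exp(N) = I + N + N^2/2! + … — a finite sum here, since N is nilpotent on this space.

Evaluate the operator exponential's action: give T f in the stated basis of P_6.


the result is g(x) = (7/4)x^6 + (221/12)x^5 + (1265/16)x^4 + (1425/8)x^3 + (14265/64)x^2 + (9423/64)x + 10287/256

order-1 term: (63/4)x^5 + 20x^4
order-2 term: (945/16)x^4 + 60x^3
order-3 term: (945/8)x^3 + 90x^2
order-4 term: (8505/64)x^2 + (135/2)x
order-5 term: (5103/64)x + 81/4
order-6 term: 5103/256
the series for exp((3/2)D) f terminates at order 6
exp((3/2)D) f = (7/4)x^6 + (221/12)x^5 + (1265/16)x^4 + (1425/8)x^3 + (14265/64)x^2 + (9423/64)x + 10287/256


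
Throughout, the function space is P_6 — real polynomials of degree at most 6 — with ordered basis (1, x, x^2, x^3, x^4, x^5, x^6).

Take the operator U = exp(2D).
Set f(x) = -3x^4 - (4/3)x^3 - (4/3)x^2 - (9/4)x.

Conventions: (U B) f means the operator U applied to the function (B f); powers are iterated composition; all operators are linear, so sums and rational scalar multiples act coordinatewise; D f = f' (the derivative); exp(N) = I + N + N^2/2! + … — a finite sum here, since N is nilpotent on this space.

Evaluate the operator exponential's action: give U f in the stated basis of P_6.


order-1 term: -24x^3 - 8x^2 - (16/3)x - 9/2
order-2 term: -72x^2 - 16x - 16/3
order-3 term: -96x - 32/3
order-4 term: -48
the series for exp(2D) f terminates at order 4
exp(2D) f = -3x^4 - (76/3)x^3 - (244/3)x^2 - (1435/12)x - 137/2

the image equals g(x) = -3x^4 - (76/3)x^3 - (244/3)x^2 - (1435/12)x - 137/2


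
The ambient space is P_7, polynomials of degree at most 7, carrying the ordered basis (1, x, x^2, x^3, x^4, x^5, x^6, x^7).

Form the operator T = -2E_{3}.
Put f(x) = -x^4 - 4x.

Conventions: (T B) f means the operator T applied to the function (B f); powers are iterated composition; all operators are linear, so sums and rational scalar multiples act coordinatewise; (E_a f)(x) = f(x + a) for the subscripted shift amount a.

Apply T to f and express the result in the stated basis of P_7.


E_{3} f = -x^4 - 12x^3 - 54x^2 - 112x - 93
(-2E_{3}) f = 2x^4 + 24x^3 + 108x^2 + 224x + 186

the result is g(x) = 2x^4 + 24x^3 + 108x^2 + 224x + 186


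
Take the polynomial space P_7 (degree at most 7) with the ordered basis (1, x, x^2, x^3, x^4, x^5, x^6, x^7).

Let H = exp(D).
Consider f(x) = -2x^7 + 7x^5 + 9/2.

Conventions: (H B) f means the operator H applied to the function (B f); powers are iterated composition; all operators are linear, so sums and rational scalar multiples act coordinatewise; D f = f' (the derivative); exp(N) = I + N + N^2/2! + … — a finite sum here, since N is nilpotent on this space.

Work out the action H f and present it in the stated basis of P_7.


the image equals g(x) = -2x^7 - 14x^6 - 35x^5 - 35x^4 + 28x^2 + 21x + 19/2

order-1 term: -14x^6 + 35x^4
order-2 term: -42x^5 + 70x^3
order-3 term: -70x^4 + 70x^2
order-4 term: -70x^3 + 35x
order-5 term: -42x^2 + 7
order-6 term: -14x
order-7 term: -2
the series for exp(D) f terminates at order 7
exp(D) f = -2x^7 - 14x^6 - 35x^5 - 35x^4 + 28x^2 + 21x + 19/2


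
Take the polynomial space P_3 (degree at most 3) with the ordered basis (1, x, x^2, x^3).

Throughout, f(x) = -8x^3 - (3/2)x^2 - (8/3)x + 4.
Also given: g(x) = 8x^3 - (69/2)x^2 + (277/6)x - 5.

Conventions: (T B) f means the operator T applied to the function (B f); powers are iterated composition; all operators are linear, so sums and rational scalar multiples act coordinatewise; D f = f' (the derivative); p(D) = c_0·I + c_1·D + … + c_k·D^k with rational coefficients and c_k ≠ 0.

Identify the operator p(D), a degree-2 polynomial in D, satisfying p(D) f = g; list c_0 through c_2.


D^0 f = -8x^3 - (3/2)x^2 - (8/3)x + 4
D^1 f = -24x^2 - 3x - 8/3
D^2 f = -48x - 3
matching coefficients of g against c_0 f + c_1 Df + … from the top degree down determines the c_i
solution: c_0 = -1, c_1 = 3/2, c_2 = -1

c_0 = -1, c_1 = 3/2, c_2 = -1


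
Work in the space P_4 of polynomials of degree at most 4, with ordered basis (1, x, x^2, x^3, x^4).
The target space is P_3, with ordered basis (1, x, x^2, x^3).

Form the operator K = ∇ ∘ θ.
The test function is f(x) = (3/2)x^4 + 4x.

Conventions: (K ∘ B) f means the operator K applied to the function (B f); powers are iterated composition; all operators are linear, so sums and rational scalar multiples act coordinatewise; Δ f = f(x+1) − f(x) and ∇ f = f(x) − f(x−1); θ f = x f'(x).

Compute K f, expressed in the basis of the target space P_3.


the result is g(x) = 24x^3 - 36x^2 + 24x - 2

θ f = 6x^4 + 4x
∇ θ f = 24x^3 - 36x^2 + 24x - 2


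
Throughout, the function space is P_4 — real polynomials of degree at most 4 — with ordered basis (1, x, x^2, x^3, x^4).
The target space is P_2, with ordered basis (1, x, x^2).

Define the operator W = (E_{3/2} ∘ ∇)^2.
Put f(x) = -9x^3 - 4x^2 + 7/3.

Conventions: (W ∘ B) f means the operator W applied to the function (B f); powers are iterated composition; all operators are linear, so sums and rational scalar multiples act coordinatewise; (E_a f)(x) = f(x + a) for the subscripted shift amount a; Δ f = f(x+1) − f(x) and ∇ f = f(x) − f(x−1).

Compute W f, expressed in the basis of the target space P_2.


g(x) = -54x - 116

∇ f = -27x^2 + 19x - 5
E_{3/2} ∇ f = -27x^2 - 62x - 149/4
∇ (E_{3/2} ∘ ∇) f = -54x - 35
E_{3/2} ∇ (E_{3/2} ∘ ∇) f = -54x - 116


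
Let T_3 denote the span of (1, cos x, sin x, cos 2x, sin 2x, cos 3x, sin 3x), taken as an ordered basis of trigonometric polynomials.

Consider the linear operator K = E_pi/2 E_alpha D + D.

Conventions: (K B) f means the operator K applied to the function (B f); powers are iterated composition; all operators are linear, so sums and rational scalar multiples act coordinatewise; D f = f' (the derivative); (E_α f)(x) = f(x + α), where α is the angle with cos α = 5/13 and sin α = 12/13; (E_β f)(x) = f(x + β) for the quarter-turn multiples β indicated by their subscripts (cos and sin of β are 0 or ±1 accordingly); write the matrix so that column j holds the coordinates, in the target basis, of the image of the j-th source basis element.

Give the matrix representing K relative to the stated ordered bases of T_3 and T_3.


image of 1: 0
image of cos x: -(5/13)cos x - (1/13)sin x
image of sin x: (1/13)cos x - (5/13)sin x
image of cos 2x: (240/169)cos 2x - (576/169)sin 2x
image of sin 2x: (576/169)cos 2x + (240/169)sin 2x
image of cos 3x: -(6105/2197)cos 3x - (4107/2197)sin 3x
image of sin 3x: (4107/2197)cos 3x - (6105/2197)sin 3x
each image's coordinates form column j of the matrix

the matrix is [[0, 0, 0, 0, 0, 0, 0]; [0, -5/13, 1/13, 0, 0, 0, 0]; [0, -1/13, -5/13, 0, 0, 0, 0]; [0, 0, 0, 240/169, 576/169, 0, 0]; [0, 0, 0, -576/169, 240/169, 0, 0]; [0, 0, 0, 0, 0, -6105/2197, 4107/2197]; [0, 0, 0, 0, 0, -4107/2197, -6105/2197]] (rows listed top to bottom)


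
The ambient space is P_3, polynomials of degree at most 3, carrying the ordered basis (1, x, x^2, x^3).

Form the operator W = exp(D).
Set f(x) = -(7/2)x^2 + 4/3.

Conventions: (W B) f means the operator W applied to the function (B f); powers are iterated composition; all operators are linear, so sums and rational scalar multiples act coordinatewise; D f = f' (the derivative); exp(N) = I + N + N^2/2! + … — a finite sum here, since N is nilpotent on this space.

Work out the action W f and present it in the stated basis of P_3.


order-1 term: -7x
order-2 term: -7/2
the series for exp(D) f terminates at order 2
exp(D) f = -(7/2)x^2 - 7x - 13/6

the result is g(x) = -(7/2)x^2 - 7x - 13/6


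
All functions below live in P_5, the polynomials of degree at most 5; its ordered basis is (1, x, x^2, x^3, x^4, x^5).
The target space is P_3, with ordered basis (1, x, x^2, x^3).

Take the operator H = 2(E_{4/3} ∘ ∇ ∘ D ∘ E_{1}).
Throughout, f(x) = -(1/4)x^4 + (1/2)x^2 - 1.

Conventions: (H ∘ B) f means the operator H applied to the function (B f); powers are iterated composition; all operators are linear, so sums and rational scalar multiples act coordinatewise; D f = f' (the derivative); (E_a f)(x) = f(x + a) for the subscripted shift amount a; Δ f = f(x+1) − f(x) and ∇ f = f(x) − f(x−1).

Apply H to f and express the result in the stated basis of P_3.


E_{1} f = -(1/4)x^4 - x^3 - x^2 - 3/4
D E_{1} f = -x^3 - 3x^2 - 2x
∇ D E_{1} f = -3x^2 - 3x
E_{4/3} (∇ ∘ D ∘ E_{1}) f = -3x^2 - 11x - 28/3
(2(E_{4/3} ∘ ∇ ∘ D ∘ E_{1})) f = -6x^2 - 22x - 56/3

the image equals g(x) = -6x^2 - 22x - 56/3


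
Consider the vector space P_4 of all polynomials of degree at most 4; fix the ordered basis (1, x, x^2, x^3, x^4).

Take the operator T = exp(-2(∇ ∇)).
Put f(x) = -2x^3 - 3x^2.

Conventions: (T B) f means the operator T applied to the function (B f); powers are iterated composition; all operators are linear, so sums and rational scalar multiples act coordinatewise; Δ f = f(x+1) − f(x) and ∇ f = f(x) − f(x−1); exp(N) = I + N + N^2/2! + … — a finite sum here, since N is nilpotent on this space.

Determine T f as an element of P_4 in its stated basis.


order-1 term: 24x - 12
the series for exp(-2(∇ ∇)) f terminates at order 1
exp(-2(∇ ∇)) f = -2x^3 - 3x^2 + 24x - 12

the image equals g(x) = -2x^3 - 3x^2 + 24x - 12


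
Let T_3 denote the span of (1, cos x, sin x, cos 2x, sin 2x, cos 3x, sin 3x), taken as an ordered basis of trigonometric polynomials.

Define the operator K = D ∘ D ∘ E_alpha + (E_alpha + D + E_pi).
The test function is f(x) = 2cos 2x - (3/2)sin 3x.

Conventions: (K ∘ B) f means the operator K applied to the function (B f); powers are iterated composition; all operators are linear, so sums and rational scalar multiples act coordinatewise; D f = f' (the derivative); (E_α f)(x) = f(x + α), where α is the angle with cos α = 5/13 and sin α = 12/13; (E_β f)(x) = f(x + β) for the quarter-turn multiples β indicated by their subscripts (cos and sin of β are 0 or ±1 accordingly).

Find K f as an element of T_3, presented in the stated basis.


E_alpha f = -(238/169)cos 2x - (240/169)sin 2x + (1242/2197)cos 3x + (6105/4394)sin 3x
D E_alpha f = -(480/169)cos 2x + (476/169)sin 2x + (18315/4394)cos 3x - (3726/2197)sin 3x
D D E_alpha f = (952/169)cos 2x + (960/169)sin 2x - (11178/2197)cos 3x - (54945/4394)sin 3x
E_alpha f = -(238/169)cos 2x - (240/169)sin 2x + (1242/2197)cos 3x + (6105/4394)sin 3x
D f = -4sin 2x - (9/2)cos 3x
E_pi f = 2cos 2x + (3/2)sin 3x
(E_alpha + D + E_pi) f = (100/169)cos 2x - (916/169)sin 2x - (17289/4394)cos 3x + (6348/2197)sin 3x
(D ∘ D ∘ E_alpha + (E_alpha + D + E_pi)) f = (1052/169)cos 2x + (44/169)sin 2x - (39645/4394)cos 3x - (42249/4394)sin 3x

the result is g(x) = (1052/169)cos 2x + (44/169)sin 2x - (39645/4394)cos 3x - (42249/4394)sin 3x


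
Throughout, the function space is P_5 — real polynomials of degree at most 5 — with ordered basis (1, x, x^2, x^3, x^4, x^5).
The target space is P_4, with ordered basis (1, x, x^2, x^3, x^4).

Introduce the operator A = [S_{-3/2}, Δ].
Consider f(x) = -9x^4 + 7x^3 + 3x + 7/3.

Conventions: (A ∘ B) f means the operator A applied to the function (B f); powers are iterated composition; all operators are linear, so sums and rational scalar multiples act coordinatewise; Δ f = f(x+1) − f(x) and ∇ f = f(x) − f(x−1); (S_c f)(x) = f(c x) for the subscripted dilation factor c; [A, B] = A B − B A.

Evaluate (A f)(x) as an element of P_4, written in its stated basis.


the result is g(x) = (1215/4)x^3 + 270x^2 + (2205/8)x + 1195/16

Δ f = -36x^3 - 33x^2 - 15x + 1
S_{-3/2} Δ f = (243/2)x^3 - (297/4)x^2 + (45/2)x + 1
S_{-3/2} f = -(729/16)x^4 - (189/8)x^3 - (9/2)x + 7/3
Δ S_{-3/2} f = -(729/4)x^3 - (1377/4)x^2 - (2025/8)x - 1179/16
[S_{-3/2}, Δ] f = (1215/4)x^3 + 270x^2 + (2205/8)x + 1195/16


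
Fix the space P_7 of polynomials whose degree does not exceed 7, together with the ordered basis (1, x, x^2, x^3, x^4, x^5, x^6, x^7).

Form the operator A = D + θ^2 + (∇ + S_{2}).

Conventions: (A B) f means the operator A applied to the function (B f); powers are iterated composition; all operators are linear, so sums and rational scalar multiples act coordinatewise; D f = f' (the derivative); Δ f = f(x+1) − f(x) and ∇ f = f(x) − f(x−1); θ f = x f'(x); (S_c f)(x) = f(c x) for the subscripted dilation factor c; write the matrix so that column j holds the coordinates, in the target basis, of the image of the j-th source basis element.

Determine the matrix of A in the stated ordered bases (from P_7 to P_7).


the matrix is [[1, 2, -1, 1, -1, 1, -1, 1]; [0, 3, 4, -3, 4, -5, 6, -7]; [0, 0, 8, 6, -6, 10, -15, 21]; [0, 0, 0, 17, 8, -10, 20, -35]; [0, 0, 0, 0, 32, 10, -15, 35]; [0, 0, 0, 0, 0, 57, 12, -21]; [0, 0, 0, 0, 0, 0, 100, 14]; [0, 0, 0, 0, 0, 0, 0, 177]] (rows listed top to bottom)

image of 1: 1
image of x: 3x + 2
image of x^2: 8x^2 + 4x - 1
image of x^3: 17x^3 + 6x^2 - 3x + 1
image of x^4: 32x^4 + 8x^3 - 6x^2 + 4x - 1
image of x^5: 57x^5 + 10x^4 - 10x^3 + 10x^2 - 5x + 1
image of x^6: 100x^6 + 12x^5 - 15x^4 + 20x^3 - 15x^2 + 6x - 1
image of x^7: 177x^7 + 14x^6 - 21x^5 + 35x^4 - 35x^3 + 21x^2 - 7x + 1
each image's coordinates form column j of the matrix


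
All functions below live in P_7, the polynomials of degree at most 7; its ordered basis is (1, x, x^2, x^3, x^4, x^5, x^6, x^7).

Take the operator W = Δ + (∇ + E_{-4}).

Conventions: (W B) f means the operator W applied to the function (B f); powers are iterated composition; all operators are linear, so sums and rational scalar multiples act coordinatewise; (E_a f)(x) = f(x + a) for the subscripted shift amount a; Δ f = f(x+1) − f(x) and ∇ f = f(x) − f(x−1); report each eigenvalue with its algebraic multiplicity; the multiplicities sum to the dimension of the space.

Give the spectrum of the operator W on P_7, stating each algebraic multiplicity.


λ = 1 (multiplicity 8)

image of 1: 1
image of x: x - 2
image of x^2: x^2 - 4x + 16
image of x^3: x^3 - 6x^2 + 48x - 62
image of x^4: x^4 - 8x^3 + 96x^2 - 248x + 256
image of x^5: x^5 - 10x^4 + 160x^3 - 620x^2 + 1280x - 1022
image of x^6: x^6 - 12x^5 + 240x^4 - 1240x^3 + 3840x^2 - 6132x + 4096
image of x^7: x^7 - 14x^6 + 336x^5 - 2170x^4 + 8960x^3 - 21462x^2 + 28672x - 16382
the matrix is upper triangular; its diagonal is (1, 1, 1, 1, 1, 1, 1, 1)
for a triangular matrix the eigenvalues are the diagonal entries, with algebraic multiplicity their repetition count


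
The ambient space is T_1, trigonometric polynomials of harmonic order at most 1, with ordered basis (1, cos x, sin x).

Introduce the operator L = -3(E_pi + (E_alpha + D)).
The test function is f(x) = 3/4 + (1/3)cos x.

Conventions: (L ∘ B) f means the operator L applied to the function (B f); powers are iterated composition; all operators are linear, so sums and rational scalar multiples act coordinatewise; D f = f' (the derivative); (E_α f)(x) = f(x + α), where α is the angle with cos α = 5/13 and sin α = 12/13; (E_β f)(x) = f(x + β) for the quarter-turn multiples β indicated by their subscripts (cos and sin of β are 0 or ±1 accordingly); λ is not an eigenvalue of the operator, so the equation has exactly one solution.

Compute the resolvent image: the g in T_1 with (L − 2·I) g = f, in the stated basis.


write g with unknown coordinates in the stated basis and equate coefficients in (L − 2·I) g = f
solving from the highest basis element down gives g = -3/32 - (2/1299)cos x - (25/433)sin x
check: L g = 9/16 + (143/433)cos x - (50/433)sin x
so L g − 2·g = 3/4 + (1/3)cos x = f ✓

the image equals g(x) = -3/32 - (2/1299)cos x - (25/433)sin x


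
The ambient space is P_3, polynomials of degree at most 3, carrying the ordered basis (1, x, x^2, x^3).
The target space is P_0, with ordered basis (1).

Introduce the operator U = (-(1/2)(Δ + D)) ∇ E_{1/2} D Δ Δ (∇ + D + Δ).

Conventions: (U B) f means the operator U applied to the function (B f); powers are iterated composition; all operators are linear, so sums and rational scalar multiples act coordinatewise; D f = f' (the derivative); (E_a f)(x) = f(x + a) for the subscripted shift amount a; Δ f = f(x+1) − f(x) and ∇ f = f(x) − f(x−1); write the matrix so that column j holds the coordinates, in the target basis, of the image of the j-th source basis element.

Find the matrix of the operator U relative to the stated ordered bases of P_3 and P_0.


image of 1: 0
image of x: 0
image of x^2: 0
image of x^3: 0
each image's coordinates form column j of the matrix

the matrix is [[0, 0, 0, 0]] (rows listed top to bottom)


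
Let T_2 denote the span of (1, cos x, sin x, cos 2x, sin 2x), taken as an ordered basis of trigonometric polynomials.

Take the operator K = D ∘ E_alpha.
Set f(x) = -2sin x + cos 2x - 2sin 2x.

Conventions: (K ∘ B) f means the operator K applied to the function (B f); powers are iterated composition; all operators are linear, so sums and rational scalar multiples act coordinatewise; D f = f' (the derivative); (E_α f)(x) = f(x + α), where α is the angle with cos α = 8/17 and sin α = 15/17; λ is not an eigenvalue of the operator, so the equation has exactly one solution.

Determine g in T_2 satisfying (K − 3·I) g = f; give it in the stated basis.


write g with unknown coordinates in the stated basis and equate coefficients in (K − 3·I) g = f
solving from the highest basis element down gives g = (4/65)cos x + (33/65)sin x - (1991/6637)cos 2x + (2372/6637)sin 2x
check: K g = (12/65)cos x - (31/65)sin x + (664/6637)cos 2x - (6158/6637)sin 2x
so K g − 3·g = -2sin x + cos 2x - 2sin 2x = f ✓

the image equals g(x) = (4/65)cos x + (33/65)sin x - (1991/6637)cos 2x + (2372/6637)sin 2x


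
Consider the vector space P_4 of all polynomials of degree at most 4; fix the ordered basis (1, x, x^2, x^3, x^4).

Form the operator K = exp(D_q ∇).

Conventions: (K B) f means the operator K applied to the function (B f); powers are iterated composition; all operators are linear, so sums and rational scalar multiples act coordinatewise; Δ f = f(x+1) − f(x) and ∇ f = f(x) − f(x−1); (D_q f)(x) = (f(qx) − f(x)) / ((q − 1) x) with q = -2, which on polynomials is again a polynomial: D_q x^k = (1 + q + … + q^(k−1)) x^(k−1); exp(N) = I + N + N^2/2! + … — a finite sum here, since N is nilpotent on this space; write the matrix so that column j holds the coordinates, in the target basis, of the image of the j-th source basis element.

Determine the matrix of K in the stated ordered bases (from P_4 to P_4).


the matrix is [[1, 0, 2, -3, 16]; [0, 1, 0, -3, 6]; [0, 0, 1, 0, 12]; [0, 0, 0, 1, 0]; [0, 0, 0, 0, 1]] (rows listed top to bottom)

image of 1: 1
image of x: x
image of x^2: x^2 + 2
image of x^3: x^3 - 3x - 3
image of x^4: x^4 + 12x^2 + 6x + 16
each image's coordinates form column j of the matrix


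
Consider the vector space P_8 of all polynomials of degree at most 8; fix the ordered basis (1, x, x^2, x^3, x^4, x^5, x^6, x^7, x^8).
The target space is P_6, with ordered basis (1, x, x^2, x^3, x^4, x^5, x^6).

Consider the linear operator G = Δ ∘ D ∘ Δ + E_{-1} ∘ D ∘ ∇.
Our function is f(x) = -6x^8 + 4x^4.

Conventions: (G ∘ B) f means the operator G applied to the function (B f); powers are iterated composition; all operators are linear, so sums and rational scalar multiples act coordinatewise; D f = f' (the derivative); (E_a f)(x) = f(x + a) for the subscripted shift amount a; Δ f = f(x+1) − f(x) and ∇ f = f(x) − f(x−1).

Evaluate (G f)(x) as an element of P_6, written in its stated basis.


Δ f = -48x^7 - 168x^6 - 336x^5 - 420x^4 - 320x^3 - 144x^2 - 32x - 2
D Δ f = -336x^6 - 1008x^5 - 1680x^4 - 1680x^3 - 960x^2 - 288x - 32
Δ D Δ f = -2016x^5 - 10080x^4 - 23520x^3 - 30240x^2 - 20736x - 5952
∇ f = -48x^7 + 168x^6 - 336x^5 + 420x^4 - 320x^3 + 144x^2 - 32x + 2
D ∇ f = -336x^6 + 1008x^5 - 1680x^4 + 1680x^3 - 960x^2 + 288x - 32
E_{-1} D ∇ f = -336x^6 + 3024x^5 - 11760x^4 + 25200x^3 - 31200x^2 + 21024x - 5984
(Δ ∘ D ∘ Δ + E_{-1} ∘ D ∘ ∇) f = -336x^6 + 1008x^5 - 21840x^4 + 1680x^3 - 61440x^2 + 288x - 11936

the image equals g(x) = -336x^6 + 1008x^5 - 21840x^4 + 1680x^3 - 61440x^2 + 288x - 11936


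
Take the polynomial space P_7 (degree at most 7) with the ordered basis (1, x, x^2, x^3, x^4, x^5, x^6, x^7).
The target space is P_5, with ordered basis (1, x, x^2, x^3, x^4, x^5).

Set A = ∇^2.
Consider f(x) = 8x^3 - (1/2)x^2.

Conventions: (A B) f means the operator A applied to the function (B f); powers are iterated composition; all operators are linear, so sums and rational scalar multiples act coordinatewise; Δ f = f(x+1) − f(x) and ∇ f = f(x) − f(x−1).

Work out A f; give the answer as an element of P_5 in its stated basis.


∇ f = 24x^2 - 25x + 17/2
∇ ∇ f = 48x - 49

the result is g(x) = 48x - 49


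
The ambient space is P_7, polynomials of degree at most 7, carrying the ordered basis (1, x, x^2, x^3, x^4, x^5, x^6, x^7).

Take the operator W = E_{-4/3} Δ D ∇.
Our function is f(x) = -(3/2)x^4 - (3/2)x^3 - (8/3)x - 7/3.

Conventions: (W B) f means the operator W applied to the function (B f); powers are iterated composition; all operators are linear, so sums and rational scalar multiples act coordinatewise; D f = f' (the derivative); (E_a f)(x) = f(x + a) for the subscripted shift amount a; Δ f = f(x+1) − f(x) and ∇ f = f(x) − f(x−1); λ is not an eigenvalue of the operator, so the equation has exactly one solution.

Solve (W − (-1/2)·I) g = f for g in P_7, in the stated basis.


write g with unknown coordinates in the stated basis and equate coefficients in (W − (-1/2)·I) g = f
solving from the highest basis element down gives g = -3x^4 - 3x^3 + (416/3)x - 482/3
check: W g = -72x + 78
so W g − (-1/2)·g = -(3/2)x^4 - (3/2)x^3 - (8/3)x - 7/3 = f ✓

the image equals g(x) = -3x^4 - 3x^3 + (416/3)x - 482/3


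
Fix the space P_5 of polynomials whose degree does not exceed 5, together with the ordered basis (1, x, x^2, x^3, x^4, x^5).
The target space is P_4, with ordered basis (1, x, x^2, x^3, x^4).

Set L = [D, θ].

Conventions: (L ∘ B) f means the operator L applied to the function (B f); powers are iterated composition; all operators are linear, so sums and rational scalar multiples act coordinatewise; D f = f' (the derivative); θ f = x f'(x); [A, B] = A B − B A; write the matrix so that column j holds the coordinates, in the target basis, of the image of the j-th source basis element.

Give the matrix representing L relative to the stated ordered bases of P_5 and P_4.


the matrix is [[0, 1, 0, 0, 0, 0]; [0, 0, 2, 0, 0, 0]; [0, 0, 0, 3, 0, 0]; [0, 0, 0, 0, 4, 0]; [0, 0, 0, 0, 0, 5]] (rows listed top to bottom)

image of 1: 0
image of x: 1
image of x^2: 2x
image of x^3: 3x^2
image of x^4: 4x^3
image of x^5: 5x^4
each image's coordinates form column j of the matrix


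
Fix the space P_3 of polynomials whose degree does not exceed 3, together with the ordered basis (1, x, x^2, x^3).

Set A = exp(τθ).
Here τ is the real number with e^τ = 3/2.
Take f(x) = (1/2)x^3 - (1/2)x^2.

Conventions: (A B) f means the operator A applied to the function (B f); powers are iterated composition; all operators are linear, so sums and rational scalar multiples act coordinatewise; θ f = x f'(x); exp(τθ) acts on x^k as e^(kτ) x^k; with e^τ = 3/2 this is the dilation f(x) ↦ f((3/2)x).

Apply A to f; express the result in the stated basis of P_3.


exp(τθ) x^k = e^(kτ) x^k; with e^τ = 3/2 this sends x^k to (3/2)^k x^k
x^2 ↦ 9/4 x^2
x^3 ↦ 27/8 x^3
applying this coordinatewise to f: exp(τθ) f = (27/16)x^3 - (9/8)x^2

the image equals g(x) = (27/16)x^3 - (9/8)x^2


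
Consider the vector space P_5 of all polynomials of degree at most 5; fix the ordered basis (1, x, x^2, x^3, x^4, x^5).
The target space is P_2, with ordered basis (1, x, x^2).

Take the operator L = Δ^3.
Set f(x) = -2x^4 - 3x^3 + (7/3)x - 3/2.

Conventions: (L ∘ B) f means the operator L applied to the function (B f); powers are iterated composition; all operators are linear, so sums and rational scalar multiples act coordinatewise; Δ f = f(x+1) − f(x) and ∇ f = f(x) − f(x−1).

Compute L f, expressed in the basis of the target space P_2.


the result is g(x) = -48x - 90

Δ f = -8x^3 - 21x^2 - 17x - 8/3
Δ Δ f = -24x^2 - 66x - 46
Δ Δ Δ f = -48x - 90


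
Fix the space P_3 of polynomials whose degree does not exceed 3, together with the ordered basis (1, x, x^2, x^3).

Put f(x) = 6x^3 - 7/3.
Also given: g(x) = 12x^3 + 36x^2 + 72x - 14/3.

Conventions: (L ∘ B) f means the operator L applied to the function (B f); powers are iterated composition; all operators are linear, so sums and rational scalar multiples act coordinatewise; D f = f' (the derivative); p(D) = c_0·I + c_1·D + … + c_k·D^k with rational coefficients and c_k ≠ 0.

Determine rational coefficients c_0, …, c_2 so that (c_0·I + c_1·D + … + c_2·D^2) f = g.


D^0 f = 6x^3 - 7/3
D^1 f = 18x^2
D^2 f = 36x
matching coefficients of g against c_0 f + c_1 Df + … from the top degree down determines the c_i
solution: c_0 = 2, c_1 = 2, c_2 = 2

c_0 = 2, c_1 = 2, c_2 = 2


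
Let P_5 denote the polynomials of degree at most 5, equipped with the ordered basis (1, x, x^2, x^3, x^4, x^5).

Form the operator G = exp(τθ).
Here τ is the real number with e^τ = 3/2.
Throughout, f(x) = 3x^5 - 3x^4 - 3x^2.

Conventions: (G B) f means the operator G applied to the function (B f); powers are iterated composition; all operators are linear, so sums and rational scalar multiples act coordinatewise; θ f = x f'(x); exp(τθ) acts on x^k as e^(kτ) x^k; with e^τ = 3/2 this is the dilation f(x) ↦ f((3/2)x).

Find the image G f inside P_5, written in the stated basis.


exp(τθ) x^k = e^(kτ) x^k; with e^τ = 3/2 this sends x^k to (3/2)^k x^k
x^2 ↦ 9/4 x^2
x^4 ↦ 81/16 x^4
x^5 ↦ 243/32 x^5
applying this coordinatewise to f: exp(τθ) f = (729/32)x^5 - (243/16)x^4 - (27/4)x^2

g(x) = (729/32)x^5 - (243/16)x^4 - (27/4)x^2


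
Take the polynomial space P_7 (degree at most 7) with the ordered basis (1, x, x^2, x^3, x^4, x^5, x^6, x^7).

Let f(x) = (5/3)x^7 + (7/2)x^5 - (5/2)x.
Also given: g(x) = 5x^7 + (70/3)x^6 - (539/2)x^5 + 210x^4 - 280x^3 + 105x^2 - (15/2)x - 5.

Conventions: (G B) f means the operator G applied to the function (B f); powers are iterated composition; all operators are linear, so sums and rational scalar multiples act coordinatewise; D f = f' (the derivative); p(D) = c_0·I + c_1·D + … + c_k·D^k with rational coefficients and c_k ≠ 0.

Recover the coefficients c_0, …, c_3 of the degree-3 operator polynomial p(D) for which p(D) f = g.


D^0 f = (5/3)x^7 + (7/2)x^5 - (5/2)x
D^1 f = (35/3)x^6 + (35/2)x^4 - 5/2
D^2 f = 70x^5 + 70x^3
D^3 f = 350x^4 + 210x^2
matching coefficients of g against c_0 f + c_1 Df + … from the top degree down determines the c_i
solution: c_0 = 3, c_1 = 2, c_2 = -4, c_3 = 1/2

c_0 = 3, c_1 = 2, c_2 = -4, c_3 = 1/2


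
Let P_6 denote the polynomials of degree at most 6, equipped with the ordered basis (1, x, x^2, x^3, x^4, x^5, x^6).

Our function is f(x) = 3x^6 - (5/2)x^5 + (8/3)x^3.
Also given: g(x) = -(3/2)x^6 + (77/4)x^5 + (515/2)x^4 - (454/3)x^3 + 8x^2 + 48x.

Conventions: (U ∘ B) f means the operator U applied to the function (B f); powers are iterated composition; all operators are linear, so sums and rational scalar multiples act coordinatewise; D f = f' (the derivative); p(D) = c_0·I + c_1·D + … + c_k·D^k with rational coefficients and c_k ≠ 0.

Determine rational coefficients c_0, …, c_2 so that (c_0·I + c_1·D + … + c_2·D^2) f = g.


D^0 f = 3x^6 - (5/2)x^5 + (8/3)x^3
D^1 f = 18x^5 - (25/2)x^4 + 8x^2
D^2 f = 90x^4 - 50x^3 + 16x
matching coefficients of g against c_0 f + c_1 Df + … from the top degree down determines the c_i
solution: c_0 = -1/2, c_1 = 1, c_2 = 3

p(D) = -(1/2)·I + D + 3·D^2, i.e. c_0 = -1/2, c_1 = 1, c_2 = 3


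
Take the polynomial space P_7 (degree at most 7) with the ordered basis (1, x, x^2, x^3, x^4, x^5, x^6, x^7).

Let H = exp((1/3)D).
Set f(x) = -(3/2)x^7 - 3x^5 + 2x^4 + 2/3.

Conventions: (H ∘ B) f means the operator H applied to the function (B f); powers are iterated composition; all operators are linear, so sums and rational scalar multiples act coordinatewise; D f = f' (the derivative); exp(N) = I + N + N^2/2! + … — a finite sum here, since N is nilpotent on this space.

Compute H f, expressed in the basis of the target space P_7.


order-1 term: -(7/2)x^6 - 5x^4 + (8/3)x^3
order-2 term: -(7/2)x^5 - (10/3)x^3 + (4/3)x^2
order-3 term: -(35/18)x^4 - (10/9)x^2 + (8/27)x
order-4 term: -(35/54)x^3 - (5/27)x + 2/81
order-5 term: -(7/54)x^2 - 1/81
order-6 term: -(7/486)x
order-7 term: -1/1458
the series for exp((1/3)D) f terminates at order 7
exp((1/3)D) f = -(3/2)x^7 - (7/2)x^6 - (13/2)x^5 - (89/18)x^4 - (71/54)x^3 + (5/54)x^2 + (47/486)x + 989/1458

the result is g(x) = -(3/2)x^7 - (7/2)x^6 - (13/2)x^5 - (89/18)x^4 - (71/54)x^3 + (5/54)x^2 + (47/486)x + 989/1458


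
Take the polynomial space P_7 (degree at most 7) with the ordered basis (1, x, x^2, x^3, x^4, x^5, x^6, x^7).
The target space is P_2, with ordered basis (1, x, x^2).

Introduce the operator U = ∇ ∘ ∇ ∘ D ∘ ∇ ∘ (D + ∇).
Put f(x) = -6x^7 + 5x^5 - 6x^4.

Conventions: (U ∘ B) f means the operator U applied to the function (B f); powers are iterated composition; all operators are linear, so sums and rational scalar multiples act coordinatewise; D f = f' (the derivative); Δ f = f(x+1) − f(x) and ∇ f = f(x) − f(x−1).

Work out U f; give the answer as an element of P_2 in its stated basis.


D f = -42x^6 + 25x^4 - 24x^3
∇ f = -42x^6 + 126x^5 - 185x^4 + 136x^3 - 40x^2 - 7x + 5
(D + ∇) f = -84x^6 + 126x^5 - 160x^4 + 112x^3 - 40x^2 - 7x + 5
∇ (D + ∇) f = -504x^5 + 1890x^4 - 3580x^3 + 3816x^2 - 2190x + 515
D ∇ (D + ∇) f = -2520x^4 + 7560x^3 - 10740x^2 + 7632x - 2190
∇ D ∇ (D + ∇) f = -10080x^3 + 37800x^2 - 54240x + 28452
∇ (∇ ∘ D ∘ ∇) (D + ∇) f = -30240x^2 + 105840x - 102120

g(x) = -30240x^2 + 105840x - 102120


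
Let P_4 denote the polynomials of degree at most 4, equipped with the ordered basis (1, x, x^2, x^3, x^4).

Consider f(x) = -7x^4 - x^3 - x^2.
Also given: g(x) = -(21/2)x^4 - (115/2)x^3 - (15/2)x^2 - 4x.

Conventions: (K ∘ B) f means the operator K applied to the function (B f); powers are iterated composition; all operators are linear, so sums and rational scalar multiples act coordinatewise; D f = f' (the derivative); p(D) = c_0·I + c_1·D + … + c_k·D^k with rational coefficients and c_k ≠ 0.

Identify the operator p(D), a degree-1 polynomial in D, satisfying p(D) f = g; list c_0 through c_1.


c_0 = 3/2, c_1 = 2

D^0 f = -7x^4 - x^3 - x^2
D^1 f = -28x^3 - 3x^2 - 2x
matching coefficients of g against c_0 f + c_1 Df + … from the top degree down determines the c_i
solution: c_0 = 3/2, c_1 = 2


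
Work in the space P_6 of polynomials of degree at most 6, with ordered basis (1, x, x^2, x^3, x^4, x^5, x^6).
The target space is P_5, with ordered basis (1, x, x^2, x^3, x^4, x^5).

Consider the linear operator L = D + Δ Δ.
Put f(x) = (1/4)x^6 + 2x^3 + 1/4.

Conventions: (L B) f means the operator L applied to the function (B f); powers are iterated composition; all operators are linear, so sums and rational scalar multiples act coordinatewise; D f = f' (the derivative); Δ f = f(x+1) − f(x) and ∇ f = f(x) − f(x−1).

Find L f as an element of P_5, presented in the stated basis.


D f = (3/2)x^5 + 6x^2
Δ f = (3/2)x^5 + (15/4)x^4 + 5x^3 + (39/4)x^2 + (15/2)x + 9/4
Δ Δ f = (15/2)x^4 + 30x^3 + (105/2)x^2 + 57x + 55/2
(D + Δ Δ) f = (3/2)x^5 + (15/2)x^4 + 30x^3 + (117/2)x^2 + 57x + 55/2

g(x) = (3/2)x^5 + (15/2)x^4 + 30x^3 + (117/2)x^2 + 57x + 55/2


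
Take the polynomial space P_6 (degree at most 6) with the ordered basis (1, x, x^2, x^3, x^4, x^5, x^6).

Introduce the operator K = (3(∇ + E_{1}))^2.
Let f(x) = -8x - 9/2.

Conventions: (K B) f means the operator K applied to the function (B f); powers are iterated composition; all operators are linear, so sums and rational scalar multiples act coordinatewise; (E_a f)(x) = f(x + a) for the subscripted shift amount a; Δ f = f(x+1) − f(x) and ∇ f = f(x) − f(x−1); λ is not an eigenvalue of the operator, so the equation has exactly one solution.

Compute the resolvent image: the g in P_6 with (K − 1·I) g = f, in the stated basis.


the image equals g(x) = -x + 63/16

write g with unknown coordinates in the stated basis and equate coefficients in (K − 1·I) g = f
solving from the highest basis element down gives g = -x + 63/16
check: K g = -9x - 9/16
so K g − 1·g = -8x - 9/2 = f ✓


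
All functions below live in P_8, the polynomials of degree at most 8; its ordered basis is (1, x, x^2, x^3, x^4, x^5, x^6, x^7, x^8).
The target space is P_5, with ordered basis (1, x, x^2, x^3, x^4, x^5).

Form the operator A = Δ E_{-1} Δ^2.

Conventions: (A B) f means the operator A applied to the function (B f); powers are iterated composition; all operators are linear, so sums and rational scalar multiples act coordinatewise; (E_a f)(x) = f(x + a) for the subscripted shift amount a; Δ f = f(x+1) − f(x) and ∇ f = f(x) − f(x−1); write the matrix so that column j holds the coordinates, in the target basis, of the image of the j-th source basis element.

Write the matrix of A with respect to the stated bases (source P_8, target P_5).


the matrix is [[0, 0, 0, 6, 12, 30, 60, 126, 252]; [0, 0, 0, 0, 24, 60, 180, 420, 1008]; [0, 0, 0, 0, 0, 60, 180, 630, 1680]; [0, 0, 0, 0, 0, 0, 120, 420, 1680]; [0, 0, 0, 0, 0, 0, 0, 210, 840]; [0, 0, 0, 0, 0, 0, 0, 0, 336]] (rows listed top to bottom)

image of 1: 0
image of x: 0
image of x^2: 0
image of x^3: 6
image of x^4: 24x + 12
image of x^5: 60x^2 + 60x + 30
image of x^6: 120x^3 + 180x^2 + 180x + 60
image of x^7: 210x^4 + 420x^3 + 630x^2 + 420x + 126
image of x^8: 336x^5 + 840x^4 + 1680x^3 + 1680x^2 + 1008x + 252
each image's coordinates form column j of the matrix


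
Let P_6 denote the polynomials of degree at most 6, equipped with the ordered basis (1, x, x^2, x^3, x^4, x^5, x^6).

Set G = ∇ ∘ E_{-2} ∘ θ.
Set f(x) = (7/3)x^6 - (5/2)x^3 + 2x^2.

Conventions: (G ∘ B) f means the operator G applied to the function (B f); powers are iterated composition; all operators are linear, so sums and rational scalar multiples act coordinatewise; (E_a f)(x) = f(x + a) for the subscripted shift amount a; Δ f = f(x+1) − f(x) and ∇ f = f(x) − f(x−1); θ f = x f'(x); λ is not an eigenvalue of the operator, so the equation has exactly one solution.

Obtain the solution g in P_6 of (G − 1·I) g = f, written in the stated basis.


the result is g(x) = -(7/3)x^6 - 84x^5 - 1050x^4 - (2235/2)x^3 + (99581/2)x^2 + (98051/2)x - 318887

write g with unknown coordinates in the stated basis and equate coefficients in (G − 1·I) g = f
solving from the highest basis element down gives g = -(7/3)x^6 - 84x^5 - 1050x^4 - (2235/2)x^3 + (99581/2)x^2 + (98051/2)x - 318887
check: G g = -84x^5 - 1050x^4 - 1120x^3 + (99585/2)x^2 + (98051/2)x - 318887
so G g − 1·g = (7/3)x^6 - (5/2)x^3 + 2x^2 = f ✓


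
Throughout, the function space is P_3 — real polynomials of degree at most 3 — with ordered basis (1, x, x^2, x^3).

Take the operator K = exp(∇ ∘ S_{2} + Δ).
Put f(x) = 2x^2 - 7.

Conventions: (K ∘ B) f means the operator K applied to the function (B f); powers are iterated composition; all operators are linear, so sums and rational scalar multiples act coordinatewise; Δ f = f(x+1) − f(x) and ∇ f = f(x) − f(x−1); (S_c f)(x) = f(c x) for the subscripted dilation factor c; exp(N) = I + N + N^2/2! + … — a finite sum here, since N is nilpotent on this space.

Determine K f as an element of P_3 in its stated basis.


order-1 term: 20x - 6
order-2 term: 30
the series for exp(∇ ∘ S_{2} + Δ) f terminates at order 2
exp(∇ ∘ S_{2} + Δ) f = 2x^2 + 20x + 17

the image equals g(x) = 2x^2 + 20x + 17


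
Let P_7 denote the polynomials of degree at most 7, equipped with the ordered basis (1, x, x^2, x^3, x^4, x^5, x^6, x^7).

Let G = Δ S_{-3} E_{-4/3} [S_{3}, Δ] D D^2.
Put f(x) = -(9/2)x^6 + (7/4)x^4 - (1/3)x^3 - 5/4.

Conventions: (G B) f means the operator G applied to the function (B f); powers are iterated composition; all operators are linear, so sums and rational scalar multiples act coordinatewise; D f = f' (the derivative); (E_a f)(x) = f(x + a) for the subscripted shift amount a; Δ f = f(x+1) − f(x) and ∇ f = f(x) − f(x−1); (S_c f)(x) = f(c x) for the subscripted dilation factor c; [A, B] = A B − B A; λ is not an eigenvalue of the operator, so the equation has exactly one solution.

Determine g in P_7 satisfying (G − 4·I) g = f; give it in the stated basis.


the image equals g(x) = (9/8)x^6 - (7/16)x^4 + (1/12)x^3 - 32805x - 379075/16

write g with unknown coordinates in the stated basis and equate coefficients in (G − 4·I) g = f
solving from the highest basis element down gives g = (9/8)x^6 - (7/16)x^4 + (1/12)x^3 - 32805x - 379075/16
check: G g = -131220x - 94770
so G g − 4·g = -(9/2)x^6 + (7/4)x^4 - (1/3)x^3 - 5/4 = f ✓


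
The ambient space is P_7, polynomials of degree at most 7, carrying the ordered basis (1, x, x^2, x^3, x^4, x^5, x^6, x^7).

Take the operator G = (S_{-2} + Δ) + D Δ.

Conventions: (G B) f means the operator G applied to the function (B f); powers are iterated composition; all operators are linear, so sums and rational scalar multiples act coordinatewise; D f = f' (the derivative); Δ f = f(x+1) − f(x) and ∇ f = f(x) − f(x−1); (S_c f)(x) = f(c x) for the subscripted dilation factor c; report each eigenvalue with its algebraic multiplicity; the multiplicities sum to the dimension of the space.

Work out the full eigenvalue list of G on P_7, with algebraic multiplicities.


image of 1: 1
image of x: -2x + 1
image of x^2: 4x^2 + 2x + 3
image of x^3: -8x^3 + 3x^2 + 9x + 4
image of x^4: 16x^4 + 4x^3 + 18x^2 + 16x + 5
image of x^5: -32x^5 + 5x^4 + 30x^3 + 40x^2 + 25x + 6
image of x^6: 64x^6 + 6x^5 + 45x^4 + 80x^3 + 75x^2 + 36x + 7
image of x^7: -128x^7 + 7x^6 + 63x^5 + 140x^4 + 175x^3 + 126x^2 + 49x + 8
the matrix is upper triangular; its diagonal is (1, -2, 4, -8, 16, -32, 64, -128)
for a triangular matrix the eigenvalues are the diagonal entries, with algebraic multiplicity their repetition count

λ = -128 (multiplicity 1), λ = -32 (multiplicity 1), λ = -8 (multiplicity 1), λ = -2 (multiplicity 1), λ = 1 (multiplicity 1), λ = 4 (multiplicity 1), λ = 16 (multiplicity 1), λ = 64 (multiplicity 1)


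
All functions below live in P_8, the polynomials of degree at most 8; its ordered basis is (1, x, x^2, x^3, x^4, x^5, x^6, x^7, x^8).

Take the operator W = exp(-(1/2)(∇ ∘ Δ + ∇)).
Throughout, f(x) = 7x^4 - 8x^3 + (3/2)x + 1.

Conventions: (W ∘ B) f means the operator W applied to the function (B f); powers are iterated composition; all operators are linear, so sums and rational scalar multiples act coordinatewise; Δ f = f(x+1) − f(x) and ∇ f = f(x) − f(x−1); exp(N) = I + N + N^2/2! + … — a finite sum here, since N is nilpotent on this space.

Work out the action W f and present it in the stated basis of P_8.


order-1 term: -14x^3 - 9x^2 - 2x - 1/4
order-2 term: (21/2)x^2 + 15x + 25/4
order-3 term: -(7/2)x - 17/4
order-4 term: 7/16
the series for exp(-(1/2)(∇ ∘ Δ + ∇)) f terminates at order 4
exp(-(1/2)(∇ ∘ Δ + ∇)) f = 7x^4 - 22x^3 + (3/2)x^2 + 11x + 51/16

the image equals g(x) = 7x^4 - 22x^3 + (3/2)x^2 + 11x + 51/16


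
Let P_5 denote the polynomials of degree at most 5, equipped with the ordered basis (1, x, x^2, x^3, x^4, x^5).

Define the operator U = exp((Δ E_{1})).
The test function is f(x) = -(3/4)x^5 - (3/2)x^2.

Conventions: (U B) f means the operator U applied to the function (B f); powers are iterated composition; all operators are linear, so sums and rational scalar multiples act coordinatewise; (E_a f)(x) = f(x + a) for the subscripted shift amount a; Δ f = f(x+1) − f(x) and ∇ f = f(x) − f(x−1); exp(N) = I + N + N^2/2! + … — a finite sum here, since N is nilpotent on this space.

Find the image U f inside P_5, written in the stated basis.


the result is g(x) = -(3/4)x^5 - (15/4)x^4 - 30x^3 - 129x^2 - (1347/4)x - 420

order-1 term: -(15/4)x^4 - (45/2)x^3 - (105/2)x^2 - (237/4)x - 111/4
order-2 term: -(15/2)x^3 - (135/2)x^2 - (825/4)x - 861/4
order-3 term: -(15/2)x^2 - (135/2)x - 615/4
order-4 term: -(15/4)x - 45/2
order-5 term: -3/4
the series for exp((Δ E_{1})) f terminates at order 5
exp((Δ E_{1})) f = -(3/4)x^5 - (15/4)x^4 - 30x^3 - 129x^2 - (1347/4)x - 420
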